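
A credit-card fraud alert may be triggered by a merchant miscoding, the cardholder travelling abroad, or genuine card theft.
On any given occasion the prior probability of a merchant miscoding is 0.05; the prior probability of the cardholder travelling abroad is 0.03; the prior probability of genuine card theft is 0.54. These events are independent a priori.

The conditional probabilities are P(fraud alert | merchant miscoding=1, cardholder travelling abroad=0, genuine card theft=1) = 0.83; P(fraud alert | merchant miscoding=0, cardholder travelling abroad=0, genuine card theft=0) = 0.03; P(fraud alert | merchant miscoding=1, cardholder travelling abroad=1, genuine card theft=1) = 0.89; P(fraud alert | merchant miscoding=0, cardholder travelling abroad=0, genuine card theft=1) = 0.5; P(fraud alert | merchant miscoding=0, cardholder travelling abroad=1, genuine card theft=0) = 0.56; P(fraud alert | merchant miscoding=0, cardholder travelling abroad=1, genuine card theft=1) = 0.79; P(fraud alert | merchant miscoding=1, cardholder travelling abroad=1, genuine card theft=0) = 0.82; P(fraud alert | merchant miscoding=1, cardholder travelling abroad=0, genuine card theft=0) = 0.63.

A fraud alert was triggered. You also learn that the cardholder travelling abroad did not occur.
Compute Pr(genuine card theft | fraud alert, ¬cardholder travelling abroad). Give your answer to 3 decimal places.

Enumerate the 4 (merchant miscoding, genuine card theft) configurations and weight by the priors:
  P(fraud alert | ¬cardholder travelling abroad) = 0.03*0.95*0.46 + 0.5*0.95*0.54 + 0.63*0.05*0.46 + 0.83*0.05*0.54
        = 0.013110 + 0.256500 + 0.014490 + 0.022410 = 0.306510
Keeping only the genuine card theft-present terms gives 0.278910, so
  P(genuine card theft | fraud alert, ¬cardholder travelling abroad) = 0.278910 / 0.306510 ≈ 0.910

Pr(genuine card theft | fraud alert, ¬cardholder travelling abroad) ≈ 0.910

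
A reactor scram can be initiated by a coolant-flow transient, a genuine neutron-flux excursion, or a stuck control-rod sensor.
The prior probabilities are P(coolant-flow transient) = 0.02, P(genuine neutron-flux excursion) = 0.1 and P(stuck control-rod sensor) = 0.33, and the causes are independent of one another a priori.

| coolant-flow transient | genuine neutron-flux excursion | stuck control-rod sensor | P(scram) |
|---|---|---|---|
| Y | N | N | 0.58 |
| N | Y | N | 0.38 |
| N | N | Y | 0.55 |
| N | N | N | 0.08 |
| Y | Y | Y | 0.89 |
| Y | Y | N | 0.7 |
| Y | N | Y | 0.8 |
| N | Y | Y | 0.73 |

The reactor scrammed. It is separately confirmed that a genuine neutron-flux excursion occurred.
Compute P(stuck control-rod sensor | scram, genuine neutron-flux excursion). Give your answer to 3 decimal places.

P(scram | genuine neutron-flux excursion) = 0.38·0.98·0.67 + 0.73·0.98·0.33 + 0.7·0.02·0.67 + 0.89·0.02·0.33 = 0.249508 + 0.236082 + 0.009380 + 0.005874 = 0.500844
Restricting to configurations with stuck control-rod sensor present: 0.236082 + 0.005874 = 0.241956.
So P(stuck control-rod sensor | scram, genuine neutron-flux excursion) = 0.241956/0.500844 ≈ 0.483.

P(stuck control-rod sensor | scram, genuine neutron-flux excursion) ≈ 0.483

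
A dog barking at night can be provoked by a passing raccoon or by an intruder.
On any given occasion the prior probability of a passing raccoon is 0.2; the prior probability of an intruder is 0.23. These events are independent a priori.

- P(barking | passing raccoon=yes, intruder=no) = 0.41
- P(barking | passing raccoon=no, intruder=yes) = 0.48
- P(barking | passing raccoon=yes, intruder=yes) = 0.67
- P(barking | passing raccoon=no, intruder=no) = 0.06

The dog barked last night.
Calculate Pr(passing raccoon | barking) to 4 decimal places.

Pr(passing raccoon | barking) ≈ 0.4286

Numerator (weight on configurations with passing raccoon): 0.063140 + 0.030820 = 0.093960
Denominator P(barking): 0.06×0.8×0.77 + 0.48×0.8×0.23 + 0.41×0.2×0.77 + 0.67×0.2×0.23 = 0.219240
P(passing raccoon | barking) = 0.093960/0.219240 ≈ 0.4286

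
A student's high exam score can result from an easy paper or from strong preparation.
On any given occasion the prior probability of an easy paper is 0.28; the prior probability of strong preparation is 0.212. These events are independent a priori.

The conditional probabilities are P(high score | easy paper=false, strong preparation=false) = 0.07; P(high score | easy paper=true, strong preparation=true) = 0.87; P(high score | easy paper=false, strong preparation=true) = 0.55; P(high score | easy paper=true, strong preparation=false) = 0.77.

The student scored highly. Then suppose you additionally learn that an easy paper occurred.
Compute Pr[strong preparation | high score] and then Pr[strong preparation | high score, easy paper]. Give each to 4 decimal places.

P(high score) = 0.07*0.72*0.788 + 0.55*0.72*0.212 + 0.77*0.28*0.788 + 0.87*0.28*0.212 = 0.039715 + 0.083952 + 0.169893 + 0.051643 = 0.345203
Restricting to configurations with strong preparation present: 0.083952 + 0.051643 = 0.135595.
So P(strong preparation | high score) = 0.135595/0.345203 ≈ 0.3928.

Now condition on the additional information:
P(high score | easy paper) = 0.77*0.788 + 0.87*0.212 = 0.606760 + 0.184440 = 0.791200
The strong preparation-present share is 0.87*0.212 = 0.184440.
Hence the posterior is 0.184440/0.791200 ≈ 0.2331.
Conditioning on easy paper lowers the posterior on strong preparation: the classic explaining-away effect in a common-effect structure.

Pr[strong preparation | high score] ≈ 0.3928; Pr[strong preparation | high score, easy paper] ≈ 0.2331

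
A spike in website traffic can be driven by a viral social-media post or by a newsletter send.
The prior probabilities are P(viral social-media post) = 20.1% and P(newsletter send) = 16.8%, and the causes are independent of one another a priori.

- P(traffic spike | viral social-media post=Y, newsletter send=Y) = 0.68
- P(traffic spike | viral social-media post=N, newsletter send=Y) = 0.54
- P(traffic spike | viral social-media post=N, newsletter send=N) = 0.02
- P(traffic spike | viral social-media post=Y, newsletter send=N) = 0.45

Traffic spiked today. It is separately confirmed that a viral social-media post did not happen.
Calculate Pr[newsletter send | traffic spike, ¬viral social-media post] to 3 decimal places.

Pr[newsletter send | traffic spike, ¬viral social-media post] ≈ 0.845

P(traffic spike | ¬viral social-media post) = 0.02×0.832 + 0.54×0.168 = 0.016640 + 0.090720 = 0.107360
Of this, 0.090720 comes from 0.54×0.168 (the newsletter send=true cases).
P(newsletter send | traffic spike, ¬viral social-media post) = 0.090720 / 0.107360 ≈ 0.845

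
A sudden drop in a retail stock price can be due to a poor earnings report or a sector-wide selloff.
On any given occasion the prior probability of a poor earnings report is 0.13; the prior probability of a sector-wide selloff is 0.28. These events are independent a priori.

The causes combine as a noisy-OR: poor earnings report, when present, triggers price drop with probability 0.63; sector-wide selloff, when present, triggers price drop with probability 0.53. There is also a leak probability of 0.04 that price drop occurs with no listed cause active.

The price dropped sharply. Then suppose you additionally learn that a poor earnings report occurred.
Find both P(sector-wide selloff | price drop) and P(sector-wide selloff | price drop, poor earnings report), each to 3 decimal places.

Under noisy-OR, P(price drop | causes) = 1 − (1−0.04)·∏(1−qᵢ) over the active causes.
Sum P(price drop|·) weighted by the priors over the 4 (poor earnings report, sector-wide selloff) configurations:
  P(price drop) = 0.04×0.87×0.72 + 0.5488×0.87×0.28 + 0.6448×0.13×0.72 + 0.833056×0.13×0.28
        = 0.025056 + 0.133688 + 0.060353 + 0.030323 = 0.249420
Keeping only the sector-wide selloff-present terms gives 0.164011, so
  P(sector-wide selloff | price drop) = 0.164011 / 0.249420 ≈ 0.658

Now also conditioning on poor earnings report=true:
For the numerator, keep only sector-wide selloff=true terms: 0.833056·0.28 = 0.233256
Normalizer over all consistent configurations: 0.6448·0.72 + 0.833056·0.28 = 0.697512
P(sector-wide selloff | price drop, poor earnings report) = 0.233256/0.697512 ≈ 0.334
The drop from 0.658 to 0.334 is the explaining-away (discounting) effect.

P(sector-wide selloff | price drop) ≈ 0.658; P(sector-wide selloff | price drop, poor earnings report) ≈ 0.334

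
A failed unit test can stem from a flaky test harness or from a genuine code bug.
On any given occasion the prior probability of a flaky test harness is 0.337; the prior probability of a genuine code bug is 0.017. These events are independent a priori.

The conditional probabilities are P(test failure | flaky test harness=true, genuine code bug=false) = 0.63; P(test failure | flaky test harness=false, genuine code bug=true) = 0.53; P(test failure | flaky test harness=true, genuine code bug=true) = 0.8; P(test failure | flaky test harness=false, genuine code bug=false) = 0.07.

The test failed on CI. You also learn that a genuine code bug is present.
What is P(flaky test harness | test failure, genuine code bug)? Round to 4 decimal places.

P(flaky test harness | test failure, genuine code bug) ≈ 0.4341

P(test failure | genuine code bug) = 0.53·0.663 + 0.8·0.337 = 0.351390 + 0.269600 = 0.620990
Of this, 0.269600 comes from 0.8·0.337 (the flaky test harness=true cases).
So P(flaky test harness | test failure, genuine code bug) = 0.269600/0.620990 ≈ 0.4341.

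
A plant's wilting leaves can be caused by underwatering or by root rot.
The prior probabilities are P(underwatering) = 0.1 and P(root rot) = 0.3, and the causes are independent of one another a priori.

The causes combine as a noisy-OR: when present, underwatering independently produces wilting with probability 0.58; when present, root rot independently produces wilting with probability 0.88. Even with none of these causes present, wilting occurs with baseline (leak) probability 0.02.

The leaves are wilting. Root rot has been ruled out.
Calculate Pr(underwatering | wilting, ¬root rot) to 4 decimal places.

Under noisy-OR, P(wilting | causes) = 1 − (1−0.02)·∏(1−qᵢ) over the active causes.
P(wilting | ¬root rot) = 0.02×0.9 + 0.5884×0.1 = 0.018000 + 0.058840 = 0.076840
The underwatering-present share is 0.5884×0.1 = 0.058840.
So P(underwatering | wilting, ¬root rot) = 0.058840/0.076840 ≈ 0.7657.

Pr(underwatering | wilting, ¬root rot) ≈ 0.7657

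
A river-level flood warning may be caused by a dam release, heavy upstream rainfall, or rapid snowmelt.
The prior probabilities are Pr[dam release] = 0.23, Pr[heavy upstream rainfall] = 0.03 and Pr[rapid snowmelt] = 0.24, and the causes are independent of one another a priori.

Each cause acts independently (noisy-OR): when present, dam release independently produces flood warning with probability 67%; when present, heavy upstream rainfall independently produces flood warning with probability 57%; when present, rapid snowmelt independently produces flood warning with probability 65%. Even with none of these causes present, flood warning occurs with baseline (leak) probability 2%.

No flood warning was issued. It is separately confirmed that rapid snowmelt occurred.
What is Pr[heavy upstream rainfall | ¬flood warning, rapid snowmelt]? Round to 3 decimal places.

Pr[heavy upstream rainfall | ¬flood warning, rapid snowmelt] ≈ 0.013

Under noisy-OR, P(flood warning | causes) = 1 − (1−0.02)·∏(1−qᵢ) over the active causes.
Numerator (weight on configurations with heavy upstream rainfall): 0.003407 + 0.000336 = 0.003743
Denominator P(¬flood warning | rapid snowmelt): 0.343×0.77×0.97 + 0.14749×0.77×0.03 + 0.11319×0.23×0.97 + 0.048672×0.23×0.03 = 0.285183
P(heavy upstream rainfall | ¬flood warning, rapid snowmelt) = 0.003743/0.285183 ≈ 0.013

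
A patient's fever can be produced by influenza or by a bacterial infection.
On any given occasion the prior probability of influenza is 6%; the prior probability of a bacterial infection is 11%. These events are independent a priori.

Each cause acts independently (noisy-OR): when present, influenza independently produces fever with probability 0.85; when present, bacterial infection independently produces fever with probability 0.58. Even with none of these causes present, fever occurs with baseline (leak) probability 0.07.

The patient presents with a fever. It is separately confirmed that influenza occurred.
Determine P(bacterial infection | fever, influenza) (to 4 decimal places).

P(bacterial infection | fever, influenza) ≈ 0.1191

Under noisy-OR, P(fever | causes) = 1 − (1−0.07)·∏(1−qᵢ) over the active causes.
Sum P(fever|·) weighted by the priors over both values of bacterial infection:
  P(fever | influenza) = 0.8605*0.89 + 0.94141*0.11
        = 0.765845 + 0.103555 = 0.869400
Keeping only the bacterial infection-present terms gives 0.103555, so
  P(bacterial infection | fever, influenza) = 0.103555 / 0.869400 ≈ 0.1191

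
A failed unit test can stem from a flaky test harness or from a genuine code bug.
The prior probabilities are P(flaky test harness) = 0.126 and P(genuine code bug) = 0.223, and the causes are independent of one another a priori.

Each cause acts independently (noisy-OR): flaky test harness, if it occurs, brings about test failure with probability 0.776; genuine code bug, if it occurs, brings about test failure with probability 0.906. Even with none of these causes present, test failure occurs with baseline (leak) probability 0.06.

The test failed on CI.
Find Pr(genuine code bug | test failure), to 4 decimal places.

Pr(genuine code bug | test failure) ≈ 0.6349

Under noisy-OR, P(test failure | causes) = 1 − (1−0.06)·∏(1−qᵢ) over the active causes.
For the numerator, keep only genuine code bug=true terms: 0.177680 + 0.027542 = 0.205222
Denominator P(test failure): 0.06×0.874×0.777 + 0.91164×0.874×0.223 + 0.78944×0.126×0.777 + 0.980207×0.126×0.223 = 0.323256
Posterior = 0.205222 / 0.323256 ≈ 0.6349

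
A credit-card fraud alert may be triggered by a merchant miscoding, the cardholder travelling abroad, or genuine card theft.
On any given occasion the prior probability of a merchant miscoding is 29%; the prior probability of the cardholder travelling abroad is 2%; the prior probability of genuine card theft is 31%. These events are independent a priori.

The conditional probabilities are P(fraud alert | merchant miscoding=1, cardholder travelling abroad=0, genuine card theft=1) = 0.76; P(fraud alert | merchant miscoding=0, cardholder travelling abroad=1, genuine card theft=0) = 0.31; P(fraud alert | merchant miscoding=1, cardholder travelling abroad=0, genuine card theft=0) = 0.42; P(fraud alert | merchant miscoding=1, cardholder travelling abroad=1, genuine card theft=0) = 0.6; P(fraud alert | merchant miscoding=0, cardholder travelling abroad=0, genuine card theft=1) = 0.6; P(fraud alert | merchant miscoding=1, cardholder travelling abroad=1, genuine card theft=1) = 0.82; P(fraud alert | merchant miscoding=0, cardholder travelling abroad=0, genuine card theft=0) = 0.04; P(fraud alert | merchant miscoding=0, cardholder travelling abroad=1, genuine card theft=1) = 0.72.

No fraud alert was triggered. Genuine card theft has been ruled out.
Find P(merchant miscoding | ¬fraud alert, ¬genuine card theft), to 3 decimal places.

Weight on merchant miscoding=true, given the evidence: 0.164836 + 0.002320 = 0.167156
The normalizing constant is 0.96×0.71×0.98 + 0.69×0.71×0.02 + 0.58×0.29×0.98 + 0.4×0.29×0.02 = 0.844922
P(merchant miscoding | ¬fraud alert, ¬genuine card theft) = 0.167156/0.844922 ≈ 0.198

P(merchant miscoding | ¬fraud alert, ¬genuine card theft) ≈ 0.198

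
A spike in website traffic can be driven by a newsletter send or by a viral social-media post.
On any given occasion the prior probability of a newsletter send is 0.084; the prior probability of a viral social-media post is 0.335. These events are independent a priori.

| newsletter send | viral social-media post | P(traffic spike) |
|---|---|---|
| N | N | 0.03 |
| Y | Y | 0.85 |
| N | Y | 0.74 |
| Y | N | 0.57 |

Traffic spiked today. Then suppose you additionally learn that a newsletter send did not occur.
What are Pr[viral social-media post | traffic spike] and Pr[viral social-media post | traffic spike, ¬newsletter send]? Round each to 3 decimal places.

P(traffic spike) = 0.03×0.916×0.665 + 0.74×0.916×0.335 + 0.57×0.084×0.665 + 0.85×0.084×0.335 = 0.018274 + 0.227076 + 0.031840 + 0.023919 = 0.301109
Of this, 0.250995 comes from 0.227076 + 0.023919 (the viral social-media post=true cases).
P(viral social-media post | traffic spike) = 0.250995 / 0.301109 ≈ 0.834

Now also conditioning on newsletter send≠true:
P(traffic spike | ¬newsletter send) = 0.03×0.665 + 0.74×0.335 = 0.019950 + 0.247900 = 0.267850
The viral social-media post-present share is 0.74×0.335 = 0.247900.
Hence the posterior is 0.247900/0.267850 ≈ 0.926.
Ruling out newsletter send raises the posterior on viral social-media post — the flip side of explaining away.

Pr[viral social-media post | traffic spike] ≈ 0.834; Pr[viral social-media post | traffic spike, ¬newsletter send] ≈ 0.926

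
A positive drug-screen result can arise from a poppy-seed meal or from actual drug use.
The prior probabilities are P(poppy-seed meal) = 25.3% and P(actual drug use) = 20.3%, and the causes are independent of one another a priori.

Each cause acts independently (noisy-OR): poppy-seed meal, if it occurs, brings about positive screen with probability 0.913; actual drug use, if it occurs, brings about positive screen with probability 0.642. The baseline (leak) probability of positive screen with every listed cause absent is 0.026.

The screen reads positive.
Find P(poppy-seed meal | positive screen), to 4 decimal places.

P(poppy-seed meal | positive screen) ≈ 0.6723

Under noisy-OR, P(positive screen | causes) = 1 − (1−0.026)·∏(1−qᵢ) over the active causes.
P(positive screen) = 0.026*0.747*0.797 + 0.651308*0.747*0.203 + 0.915262*0.253*0.797 + 0.969664*0.253*0.203 = 0.015479 + 0.098765 + 0.184554 + 0.049801 = 0.348599
Restricting to configurations with poppy-seed meal present: 0.184554 + 0.049801 = 0.234355.
Hence the posterior is 0.234355/0.348599 ≈ 0.6723.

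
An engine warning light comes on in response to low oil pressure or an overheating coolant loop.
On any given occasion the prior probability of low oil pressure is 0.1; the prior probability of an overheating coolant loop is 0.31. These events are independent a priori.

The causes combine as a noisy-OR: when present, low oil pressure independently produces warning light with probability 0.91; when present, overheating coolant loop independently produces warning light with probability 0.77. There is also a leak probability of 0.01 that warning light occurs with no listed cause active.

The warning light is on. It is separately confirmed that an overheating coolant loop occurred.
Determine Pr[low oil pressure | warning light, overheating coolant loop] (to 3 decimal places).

Pr[low oil pressure | warning light, overheating coolant loop] ≈ 0.124

Under noisy-OR, P(warning light | causes) = 1 − (1−0.01)·∏(1−qᵢ) over the active causes.
P(warning light | overheating coolant loop) = 0.7723×0.9 + 0.979507×0.1 = 0.695070 + 0.097951 = 0.793021
The low oil pressure-present share is 0.979507×0.1 = 0.097951.
So P(low oil pressure | warning light, overheating coolant loop) = 0.097951/0.793021 ≈ 0.124.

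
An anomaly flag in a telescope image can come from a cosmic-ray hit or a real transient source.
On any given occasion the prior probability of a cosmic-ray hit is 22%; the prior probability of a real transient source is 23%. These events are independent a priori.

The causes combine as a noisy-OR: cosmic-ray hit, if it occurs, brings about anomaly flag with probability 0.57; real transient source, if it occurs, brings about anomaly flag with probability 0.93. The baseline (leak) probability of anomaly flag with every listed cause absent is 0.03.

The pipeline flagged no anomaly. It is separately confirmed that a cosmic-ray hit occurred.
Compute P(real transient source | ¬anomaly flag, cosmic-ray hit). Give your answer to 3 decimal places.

Under noisy-OR, P(anomaly flag | causes) = 1 − (1−0.03)·∏(1−qᵢ) over the active causes.
Sum P(¬anomaly flag|·) weighted by the priors over both values of real transient source:
  P(¬anomaly flag | cosmic-ray hit) = 0.4171*0.77 + 0.029197*0.23
        = 0.321167 + 0.006715 = 0.327882
The terms with real transient source present sum to 0.006715, so
  P(real transient source | ¬anomaly flag, cosmic-ray hit) = 0.006715 / 0.327882 ≈ 0.020

P(real transient source | ¬anomaly flag, cosmic-ray hit) ≈ 0.020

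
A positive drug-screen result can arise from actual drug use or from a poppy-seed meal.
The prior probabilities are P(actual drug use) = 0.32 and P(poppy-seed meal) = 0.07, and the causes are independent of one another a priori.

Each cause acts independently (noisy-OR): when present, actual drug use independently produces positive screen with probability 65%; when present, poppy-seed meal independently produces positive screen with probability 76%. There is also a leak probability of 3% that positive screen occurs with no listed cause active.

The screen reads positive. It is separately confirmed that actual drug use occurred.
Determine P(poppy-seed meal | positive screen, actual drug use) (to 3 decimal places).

Under noisy-OR, P(positive screen | causes) = 1 − (1−0.03)·∏(1−qᵢ) over the active causes.
For the numerator, keep only poppy-seed meal=true terms: 0.91852×0.07 = 0.064296
Normalizer over all consistent configurations: 0.6605×0.93 + 0.91852×0.07 = 0.678561
P(poppy-seed meal | positive screen, actual drug use) = 0.064296/0.678561 ≈ 0.095

P(poppy-seed meal | positive screen, actual drug use) ≈ 0.095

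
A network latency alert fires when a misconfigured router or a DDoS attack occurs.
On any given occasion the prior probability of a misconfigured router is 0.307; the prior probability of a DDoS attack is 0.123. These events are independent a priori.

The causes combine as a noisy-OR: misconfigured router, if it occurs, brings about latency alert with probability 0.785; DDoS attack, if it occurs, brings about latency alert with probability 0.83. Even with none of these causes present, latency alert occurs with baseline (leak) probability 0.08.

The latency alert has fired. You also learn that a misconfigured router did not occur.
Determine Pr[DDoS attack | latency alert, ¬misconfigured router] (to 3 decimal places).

Pr[DDoS attack | latency alert, ¬misconfigured router] ≈ 0.597

Under noisy-OR, P(latency alert | causes) = 1 − (1−0.08)·∏(1−qᵢ) over the active causes.
P(latency alert | ¬misconfigured router) = 0.08×0.877 + 0.8436×0.123 = 0.070160 + 0.103763 = 0.173923
Of this, 0.103763 comes from 0.8436×0.123 (the DDoS attack=true cases).
P(DDoS attack | latency alert, ¬misconfigured router) = 0.103763 / 0.173923 ≈ 0.597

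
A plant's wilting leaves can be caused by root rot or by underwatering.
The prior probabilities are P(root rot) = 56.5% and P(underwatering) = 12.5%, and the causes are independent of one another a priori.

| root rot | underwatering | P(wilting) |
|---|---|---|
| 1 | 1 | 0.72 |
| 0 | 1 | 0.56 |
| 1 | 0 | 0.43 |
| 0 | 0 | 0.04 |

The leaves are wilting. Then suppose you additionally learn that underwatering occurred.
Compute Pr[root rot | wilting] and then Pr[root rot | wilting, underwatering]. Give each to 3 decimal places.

Pr[root rot | wilting] ≈ 0.852; Pr[root rot | wilting, underwatering] ≈ 0.625

Weight on root rot=true, given the evidence: 0.212581 + 0.050850 = 0.263431
Normalizer over all consistent configurations: 0.04*0.435*0.875 + 0.56*0.435*0.125 + 0.43*0.565*0.875 + 0.72*0.565*0.125 = 0.309106
Posterior = 0.263431 / 0.309106 ≈ 0.852

Now condition on the additional information:
Numerator (weight on configurations with root rot): 0.72*0.565 = 0.406800
The normalizing constant is 0.56*0.435 + 0.72*0.565 = 0.650400
Posterior = 0.406800 / 0.650400 ≈ 0.625
Conditioning on underwatering lowers the posterior on root rot: the classic explaining-away effect in a common-effect structure.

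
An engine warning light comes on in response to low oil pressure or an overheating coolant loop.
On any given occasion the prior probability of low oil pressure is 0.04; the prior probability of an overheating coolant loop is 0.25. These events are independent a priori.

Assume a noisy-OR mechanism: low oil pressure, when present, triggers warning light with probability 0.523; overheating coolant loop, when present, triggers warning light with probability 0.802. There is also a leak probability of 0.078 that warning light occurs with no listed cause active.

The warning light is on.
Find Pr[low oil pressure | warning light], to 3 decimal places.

Pr[low oil pressure | warning light] ≈ 0.093

Under noisy-OR, P(warning light | causes) = 1 − (1−0.078)·∏(1−qᵢ) over the active causes.
Enumerate the 4 (low oil pressure, overheating coolant loop) configurations and weight by the priors:
  P(warning light) = 0.078×0.96×0.75 + 0.817444×0.96×0.25 + 0.560206×0.04×0.75 + 0.912921×0.04×0.25
        = 0.056160 + 0.196187 + 0.016806 + 0.009129 = 0.278282
Keeping only the low oil pressure-present terms gives 0.025935, so
  P(low oil pressure | warning light) = 0.025935 / 0.278282 ≈ 0.093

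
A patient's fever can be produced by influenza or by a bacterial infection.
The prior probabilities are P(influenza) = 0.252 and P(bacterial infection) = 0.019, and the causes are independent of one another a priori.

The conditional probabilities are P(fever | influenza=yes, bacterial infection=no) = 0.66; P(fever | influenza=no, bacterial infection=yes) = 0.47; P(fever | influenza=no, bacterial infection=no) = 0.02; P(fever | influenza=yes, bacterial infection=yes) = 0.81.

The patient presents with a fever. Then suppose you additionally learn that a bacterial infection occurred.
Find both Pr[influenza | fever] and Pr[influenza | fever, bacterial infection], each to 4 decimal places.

For the numerator, keep only influenza=true terms: 0.163160 + 0.003878 = 0.167038
Normalizer over all consistent configurations: 0.02·0.748·0.981 + 0.47·0.748·0.019 + 0.66·0.252·0.981 + 0.81·0.252·0.019 = 0.188394
Posterior = 0.167038 / 0.188394 ≈ 0.8866

With the extra evidence:
Weight on influenza=true, given the evidence: 0.81×0.252 = 0.204120
Denominator P(fever | bacterial infection): 0.47×0.748 + 0.81×0.252 = 0.555680
Posterior = 0.204120 / 0.555680 ≈ 0.3673

Pr[influenza | fever] ≈ 0.8866; Pr[influenza | fever, bacterial infection] ≈ 0.3673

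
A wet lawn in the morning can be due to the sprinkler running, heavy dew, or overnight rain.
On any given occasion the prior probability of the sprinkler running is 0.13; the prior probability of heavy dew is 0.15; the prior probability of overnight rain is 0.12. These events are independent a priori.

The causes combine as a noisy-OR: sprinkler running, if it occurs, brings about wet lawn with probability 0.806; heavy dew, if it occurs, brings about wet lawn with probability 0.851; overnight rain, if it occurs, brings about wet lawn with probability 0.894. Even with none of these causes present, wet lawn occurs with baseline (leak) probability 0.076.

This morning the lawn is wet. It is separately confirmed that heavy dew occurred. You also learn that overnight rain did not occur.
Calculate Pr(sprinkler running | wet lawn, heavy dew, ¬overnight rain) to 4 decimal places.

Pr(sprinkler running | wet lawn, heavy dew, ¬overnight rain) ≈ 0.1443

Under noisy-OR, P(wet lawn | causes) = 1 − (1−0.076)·∏(1−qᵢ) over the active causes.
P(wet lawn | heavy dew, ¬overnight rain) = 0.862324·0.87 + 0.973291·0.13 = 0.750222 + 0.126528 = 0.876750
Restricting to configurations with sprinkler running present: 0.973291·0.13 = 0.126528.
P(sprinkler running | wet lawn, heavy dew, ¬overnight rain) = 0.126528 / 0.876750 ≈ 0.1443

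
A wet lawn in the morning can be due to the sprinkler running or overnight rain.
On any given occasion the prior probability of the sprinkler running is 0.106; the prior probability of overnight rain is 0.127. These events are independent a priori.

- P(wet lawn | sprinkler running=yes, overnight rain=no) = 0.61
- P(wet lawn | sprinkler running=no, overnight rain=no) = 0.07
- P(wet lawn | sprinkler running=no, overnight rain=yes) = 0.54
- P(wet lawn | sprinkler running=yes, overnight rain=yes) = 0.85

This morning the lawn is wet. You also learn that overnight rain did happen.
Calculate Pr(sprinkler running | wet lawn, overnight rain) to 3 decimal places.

Sum P(wet lawn|·) weighted by the priors over both values of sprinkler running:
  P(wet lawn | overnight rain) = 0.54·0.894 + 0.85·0.106
        = 0.482760 + 0.090100 = 0.572860
Keeping only the sprinkler running-present terms gives 0.090100, so
  P(sprinkler running | wet lawn, overnight rain) = 0.090100 / 0.572860 ≈ 0.157

Pr(sprinkler running | wet lawn, overnight rain) ≈ 0.157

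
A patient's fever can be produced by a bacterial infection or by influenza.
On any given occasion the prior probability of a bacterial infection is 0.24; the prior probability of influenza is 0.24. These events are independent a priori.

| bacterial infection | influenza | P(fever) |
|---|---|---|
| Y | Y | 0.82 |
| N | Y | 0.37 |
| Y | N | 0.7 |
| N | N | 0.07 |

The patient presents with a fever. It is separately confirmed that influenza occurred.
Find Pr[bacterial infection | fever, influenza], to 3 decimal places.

By total probability over both values of bacterial infection:
  P(fever | influenza) = 0.37·0.76 + 0.82·0.24
        = 0.281200 + 0.196800 = 0.478000
Keeping only the bacterial infection-present terms gives 0.196800, so
  P(bacterial infection | fever, influenza) = 0.196800 / 0.478000 ≈ 0.412

Pr[bacterial infection | fever, influenza] ≈ 0.412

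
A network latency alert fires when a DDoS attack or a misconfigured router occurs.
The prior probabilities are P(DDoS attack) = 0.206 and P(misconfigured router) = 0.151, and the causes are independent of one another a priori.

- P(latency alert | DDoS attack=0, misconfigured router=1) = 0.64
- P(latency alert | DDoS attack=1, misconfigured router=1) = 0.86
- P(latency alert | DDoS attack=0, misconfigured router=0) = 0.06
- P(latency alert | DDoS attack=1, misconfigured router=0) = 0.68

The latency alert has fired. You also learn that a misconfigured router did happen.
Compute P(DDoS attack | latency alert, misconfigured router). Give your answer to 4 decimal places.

For the numerator, keep only DDoS attack=true terms: 0.86×0.206 = 0.177160
Denominator P(latency alert | misconfigured router): 0.64×0.794 + 0.86×0.206 = 0.685320
P(DDoS attack | latency alert, misconfigured router) = 0.177160/0.685320 ≈ 0.2585

P(DDoS attack | latency alert, misconfigured router) ≈ 0.2585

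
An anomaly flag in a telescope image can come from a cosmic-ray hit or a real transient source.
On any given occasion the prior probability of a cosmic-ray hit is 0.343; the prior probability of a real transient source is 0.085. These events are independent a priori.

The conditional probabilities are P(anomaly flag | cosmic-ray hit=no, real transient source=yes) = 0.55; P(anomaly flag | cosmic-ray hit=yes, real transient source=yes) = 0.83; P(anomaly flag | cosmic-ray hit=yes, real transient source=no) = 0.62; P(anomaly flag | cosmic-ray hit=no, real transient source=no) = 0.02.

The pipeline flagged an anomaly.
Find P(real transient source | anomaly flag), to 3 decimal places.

P(real transient source | anomaly flag) ≈ 0.210

By total probability over the 4 (cosmic-ray hit, real transient source) configurations:
  P(anomaly flag) = 0.02×0.657×0.915 + 0.55×0.657×0.085 + 0.62×0.343×0.915 + 0.83×0.343×0.085
        = 0.012023 + 0.030715 + 0.194584 + 0.024199 = 0.261521
Keeping only the real transient source-present terms gives 0.054914, so
  P(real transient source | anomaly flag) = 0.054914 / 0.261521 ≈ 0.210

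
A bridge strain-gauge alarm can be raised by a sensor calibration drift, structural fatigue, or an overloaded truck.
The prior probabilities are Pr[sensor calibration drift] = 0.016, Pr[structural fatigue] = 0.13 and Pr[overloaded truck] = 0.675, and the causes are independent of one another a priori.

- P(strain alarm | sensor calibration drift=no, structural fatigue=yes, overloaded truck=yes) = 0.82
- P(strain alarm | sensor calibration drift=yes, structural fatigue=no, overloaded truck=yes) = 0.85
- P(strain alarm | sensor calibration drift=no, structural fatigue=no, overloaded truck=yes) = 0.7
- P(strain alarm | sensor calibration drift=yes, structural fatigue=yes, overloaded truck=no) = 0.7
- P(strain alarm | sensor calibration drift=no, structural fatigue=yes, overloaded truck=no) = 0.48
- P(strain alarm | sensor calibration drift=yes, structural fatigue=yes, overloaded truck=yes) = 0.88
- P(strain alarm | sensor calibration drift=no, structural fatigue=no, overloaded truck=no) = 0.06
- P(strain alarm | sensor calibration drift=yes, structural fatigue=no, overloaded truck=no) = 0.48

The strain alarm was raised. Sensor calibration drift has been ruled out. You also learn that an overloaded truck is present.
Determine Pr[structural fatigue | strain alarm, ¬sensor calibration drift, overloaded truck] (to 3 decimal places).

P(strain alarm | ¬sensor calibration drift, overloaded truck) = 0.7×0.87 + 0.82×0.13 = 0.609000 + 0.106600 = 0.715600
Restricting to configurations with structural fatigue present: 0.82×0.13 = 0.106600.
P(structural fatigue | strain alarm, ¬sensor calibration drift, overloaded truck) = 0.106600 / 0.715600 ≈ 0.149

Pr[structural fatigue | strain alarm, ¬sensor calibration drift, overloaded truck] ≈ 0.149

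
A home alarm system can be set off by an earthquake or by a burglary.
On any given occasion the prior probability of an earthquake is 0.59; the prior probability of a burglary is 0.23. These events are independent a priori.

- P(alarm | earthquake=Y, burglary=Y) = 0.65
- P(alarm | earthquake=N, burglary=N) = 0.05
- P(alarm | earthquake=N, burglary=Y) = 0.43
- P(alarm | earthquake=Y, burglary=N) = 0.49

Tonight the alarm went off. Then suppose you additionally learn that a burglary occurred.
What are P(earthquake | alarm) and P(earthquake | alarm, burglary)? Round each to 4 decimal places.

P(alarm) = 0.05×0.41×0.77 + 0.43×0.41×0.23 + 0.49×0.59×0.77 + 0.65×0.59×0.23 = 0.015785 + 0.040549 + 0.222607 + 0.088205 = 0.367146
The earthquake-present share is 0.222607 + 0.088205 = 0.310812.
P(earthquake | alarm) = 0.310812 / 0.367146 ≈ 0.8466

Now also conditioning on burglary=true:
P(alarm | burglary) = 0.43·0.41 + 0.65·0.59 = 0.176300 + 0.383500 = 0.559800
The earthquake-present share is 0.65·0.59 = 0.383500.
P(earthquake | alarm, burglary) = 0.383500 / 0.559800 ≈ 0.6851

P(earthquake | alarm) ≈ 0.8466; P(earthquake | alarm, burglary) ≈ 0.6851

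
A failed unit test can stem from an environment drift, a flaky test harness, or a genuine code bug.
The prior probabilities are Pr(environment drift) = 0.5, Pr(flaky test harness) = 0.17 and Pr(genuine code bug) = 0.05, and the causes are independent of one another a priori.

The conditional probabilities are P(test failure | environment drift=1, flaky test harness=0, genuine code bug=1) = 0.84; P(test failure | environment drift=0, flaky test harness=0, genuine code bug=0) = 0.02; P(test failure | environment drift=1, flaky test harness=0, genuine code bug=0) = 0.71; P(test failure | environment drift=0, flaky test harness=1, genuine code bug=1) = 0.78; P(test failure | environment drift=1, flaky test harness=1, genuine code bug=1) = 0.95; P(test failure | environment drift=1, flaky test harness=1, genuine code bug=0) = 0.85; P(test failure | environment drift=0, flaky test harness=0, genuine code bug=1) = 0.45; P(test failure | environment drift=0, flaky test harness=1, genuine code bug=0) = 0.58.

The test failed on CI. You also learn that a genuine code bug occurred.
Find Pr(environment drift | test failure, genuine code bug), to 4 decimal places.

Enumerate the 4 (environment drift, flaky test harness) configurations and weight by the priors:
  P(test failure | genuine code bug) = 0.45*0.5*0.83 + 0.78*0.5*0.17 + 0.84*0.5*0.83 + 0.95*0.5*0.17
        = 0.186750 + 0.066300 + 0.348600 + 0.080750 = 0.682400
Configurations with environment drift contribute 0.429350, so
  P(environment drift | test failure, genuine code bug) = 0.429350 / 0.682400 ≈ 0.6292

Pr(environment drift | test failure, genuine code bug) ≈ 0.6292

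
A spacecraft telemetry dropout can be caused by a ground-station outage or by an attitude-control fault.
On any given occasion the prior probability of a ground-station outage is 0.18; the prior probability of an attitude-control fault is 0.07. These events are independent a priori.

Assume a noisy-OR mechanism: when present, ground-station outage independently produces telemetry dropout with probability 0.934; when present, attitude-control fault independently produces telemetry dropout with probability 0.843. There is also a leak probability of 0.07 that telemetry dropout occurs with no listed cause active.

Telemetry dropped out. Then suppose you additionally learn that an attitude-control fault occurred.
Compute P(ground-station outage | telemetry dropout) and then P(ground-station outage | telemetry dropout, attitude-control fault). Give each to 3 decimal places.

Under noisy-OR, P(telemetry dropout | causes) = 1 − (1−0.07)·∏(1−qᵢ) over the active causes.
P(telemetry dropout) = 0.07·0.82·0.93 + 0.85399·0.82·0.07 + 0.93862·0.18·0.93 + 0.990363·0.18·0.07 = 0.053382 + 0.049019 + 0.157125 + 0.012479 = 0.272005
Restricting to configurations with ground-station outage present: 0.157125 + 0.012479 = 0.169604.
Hence the posterior is 0.169604/0.272005 ≈ 0.624.

With the extra evidence:
P(telemetry dropout | attitude-control fault) = 0.85399×0.82 + 0.990363×0.18 = 0.700272 + 0.178265 = 0.878537
Restricting to configurations with ground-station outage present: 0.990363×0.18 = 0.178265.
P(ground-station outage | telemetry dropout, attitude-control fault) = 0.178265 / 0.878537 ≈ 0.203
This is intercausal reasoning (explaining away): once attitude-control fault accounts for the telemetry dropout, ground-station outage becomes less likely.

P(ground-station outage | telemetry dropout) ≈ 0.624; P(ground-station outage | telemetry dropout, attitude-control fault) ≈ 0.203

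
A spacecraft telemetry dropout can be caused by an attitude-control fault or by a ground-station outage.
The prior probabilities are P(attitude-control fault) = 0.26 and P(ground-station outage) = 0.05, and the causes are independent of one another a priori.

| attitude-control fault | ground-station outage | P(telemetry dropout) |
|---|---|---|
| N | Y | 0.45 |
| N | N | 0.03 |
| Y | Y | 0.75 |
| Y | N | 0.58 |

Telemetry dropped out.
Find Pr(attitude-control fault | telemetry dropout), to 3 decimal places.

By total probability over the 4 (attitude-control fault, ground-station outage) configurations:
  P(telemetry dropout) = 0.03*0.74*0.95 + 0.45*0.74*0.05 + 0.58*0.26*0.95 + 0.75*0.26*0.05
        = 0.021090 + 0.016650 + 0.143260 + 0.009750 = 0.190750
Configurations with attitude-control fault contribute 0.153010, so
  P(attitude-control fault | telemetry dropout) = 0.153010 / 0.190750 ≈ 0.802

Pr(attitude-control fault | telemetry dropout) ≈ 0.802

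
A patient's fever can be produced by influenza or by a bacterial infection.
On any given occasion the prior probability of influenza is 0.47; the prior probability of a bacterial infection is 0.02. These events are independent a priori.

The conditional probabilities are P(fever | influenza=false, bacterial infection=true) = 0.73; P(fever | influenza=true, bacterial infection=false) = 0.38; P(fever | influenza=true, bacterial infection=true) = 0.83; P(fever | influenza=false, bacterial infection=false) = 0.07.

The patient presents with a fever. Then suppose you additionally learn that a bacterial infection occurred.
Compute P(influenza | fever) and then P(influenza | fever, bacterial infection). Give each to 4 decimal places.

Sum P(fever|·) weighted by the priors over the 4 (influenza, bacterial infection) configurations:
  P(fever) = 0.07*0.53*0.98 + 0.73*0.53*0.02 + 0.38*0.47*0.98 + 0.83*0.47*0.02
        = 0.036358 + 0.007738 + 0.175028 + 0.007802 = 0.226926
Configurations with influenza contribute 0.182830, so
  P(influenza | fever) = 0.182830 / 0.226926 ≈ 0.8057

Now condition on the additional information:
Sum P(fever|·) weighted by the priors over both values of influenza:
  P(fever | bacterial infection) = 0.73*0.53 + 0.83*0.47
        = 0.386900 + 0.390100 = 0.777000
Configurations with influenza contribute 0.390100, so
  P(influenza | fever, bacterial infection) = 0.390100 / 0.777000 ≈ 0.5021
This is intercausal reasoning (explaining away): once bacterial infection accounts for the fever, influenza becomes less likely.

P(influenza | fever) ≈ 0.8057; P(influenza | fever, bacterial infection) ≈ 0.5021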